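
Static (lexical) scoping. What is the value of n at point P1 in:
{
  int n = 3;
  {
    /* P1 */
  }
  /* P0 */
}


P1's block does not declare n; resolves to the enclosing declaration at depth 0
n = 3


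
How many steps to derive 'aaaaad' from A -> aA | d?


Derivation: A => aA => aaA => aaaA => aaaaA => aaaaaA => aaaaad
Steps: 6


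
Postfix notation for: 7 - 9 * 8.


* has higher precedence, evaluate 9*8 first
Postfix: 7 9 8 * -


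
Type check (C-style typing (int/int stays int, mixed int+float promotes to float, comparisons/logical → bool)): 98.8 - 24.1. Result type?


Operand types: float - float
Rule: mixed int/float promotes to float; int/int stays int
Result type: float


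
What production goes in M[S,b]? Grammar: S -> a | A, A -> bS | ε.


For [S, b]: 'b' ∈ FIRST(A)
Entry: S -> A


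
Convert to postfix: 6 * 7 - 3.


Left to right (same or higher precedence on left)
Postfix: 6 7 * 3 -


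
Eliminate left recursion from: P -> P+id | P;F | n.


Left-recursive alternatives: P+id, P;F; non-recursive: n
Introduce P': P -> nP', P' -> +idP' | ;FP' | ε


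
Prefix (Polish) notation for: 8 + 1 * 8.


'*' binds tighter: tree is (+ 8 (* 1 8))
Prefix: + 8 * 1 8


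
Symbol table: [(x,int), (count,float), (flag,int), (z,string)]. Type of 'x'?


Lookup 'x' → type int


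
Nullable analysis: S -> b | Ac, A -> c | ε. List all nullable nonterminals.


A nonterminal is nullable iff some alternative derives ε (directly, or every symbol in it is nullable)
Nullable: {A}


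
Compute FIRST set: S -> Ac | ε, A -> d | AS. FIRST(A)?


Per alternative of A: FIRST(d) = {d}; FIRST(AS) = {d}
FIRST(A) = {d}


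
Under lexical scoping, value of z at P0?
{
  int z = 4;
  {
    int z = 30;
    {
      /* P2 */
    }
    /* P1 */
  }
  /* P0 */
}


z declared in the same block as P0
z = 4


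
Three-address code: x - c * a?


Break into single-operator statements:
t1 = c * a
t2 = x - t1


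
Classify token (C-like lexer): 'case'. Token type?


Pattern: reserved word
Type: KEYWORD


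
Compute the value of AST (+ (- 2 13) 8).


Evaluate inner: (- 2 13) = -11
Evaluate root: (+ -11 8) = -3
Result: -3


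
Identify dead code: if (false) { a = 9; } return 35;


condition is constant false, so the whole block is unreachable
Dead: 'if (false) { a = 9; }'


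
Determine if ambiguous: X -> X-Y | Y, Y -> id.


precedence layered via separate nonterminal Y: deterministic
Unambiguous


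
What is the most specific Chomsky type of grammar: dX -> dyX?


LHS has context (more than one symbol) and |LHS| ≤ |RHS|
Classification: Type 1 (Context-Sensitive)


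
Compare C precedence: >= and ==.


'>=' is relational (level 7); '==' is equality (level 6)
Higher level binds tighter
'>=' has higher precedence than '=='


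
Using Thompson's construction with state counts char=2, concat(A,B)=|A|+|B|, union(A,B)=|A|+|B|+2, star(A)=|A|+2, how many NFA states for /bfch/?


Syntax tree has 4 char leaf(s), 0 union(s), 0 star(s)
chars contribute 4×2 = 8; each union adds +2; each star adds +2
Total: 8 + 0 + 0 = 8 states


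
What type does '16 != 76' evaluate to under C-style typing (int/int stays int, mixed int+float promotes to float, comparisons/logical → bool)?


Operand types: int != int
Rule: comparison yields bool
Result type: bool


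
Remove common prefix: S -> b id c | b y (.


Common prefix: 'b'
Factored: S -> b S', S' -> id c | y (


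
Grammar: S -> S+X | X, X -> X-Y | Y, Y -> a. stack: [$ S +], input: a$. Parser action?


no handle ('S+' is not any RHS); shift 'a'
Action: shift


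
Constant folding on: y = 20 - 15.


20 - 15 = 5 at compile time
Optimized: y = 5


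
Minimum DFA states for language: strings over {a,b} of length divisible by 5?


Track length mod 5: states 0..4, accept at 0
Minimal DFA: 5 states


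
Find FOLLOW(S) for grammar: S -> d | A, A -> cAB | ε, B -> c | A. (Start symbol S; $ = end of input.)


$ ∈ FOLLOW(S). For each A -> αBβ: add FIRST(β)\{ε} to FOLLOW(B); if β nullable, add FOLLOW(A).
FOLLOW(S) = {$}


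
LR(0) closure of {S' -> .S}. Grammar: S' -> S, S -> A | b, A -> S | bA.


Start: S' -> .S
For each item with dot before a nonterminal B, add B -> .γ for every B-production
Closure: [S' -> .S, S -> .A, S -> .b, A -> .S, A -> .bA]


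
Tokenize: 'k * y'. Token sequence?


Scan left to right, longest-match per lexeme
Tokens: ID(k), OP(*), ID(y)


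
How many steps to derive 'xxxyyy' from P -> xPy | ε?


Derivation: P => xPy => xxPyy => xxxPyyy => xxxyyy
Steps: 4


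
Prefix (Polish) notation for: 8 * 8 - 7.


left-to-right (same/higher precedence on left): tree is (- (* 8 8) 7)
Prefix: - * 8 8 7


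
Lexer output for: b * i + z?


Scan left to right, longest-match per lexeme
Tokens: ID(b), OP(*), ID(i), OP(+), ID(z)


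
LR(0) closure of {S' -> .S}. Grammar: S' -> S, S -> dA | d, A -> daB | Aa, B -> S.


Start: S' -> .S
For each item with dot before a nonterminal B, add B -> .γ for every B-production
Closure: [S' -> .S, S -> .dA, S -> .d]


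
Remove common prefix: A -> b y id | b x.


Common prefix: 'b'
Factored: A -> b A', A' -> y id | x


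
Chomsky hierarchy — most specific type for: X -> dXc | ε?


Single nonterminal LHS, but d^n c^n is not regular
Classification: Type 2 (Context-Free)


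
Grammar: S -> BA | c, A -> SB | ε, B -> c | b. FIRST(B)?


Per alternative of B: FIRST(c) = {c}; FIRST(b) = {b}
FIRST(B) = {b, c}


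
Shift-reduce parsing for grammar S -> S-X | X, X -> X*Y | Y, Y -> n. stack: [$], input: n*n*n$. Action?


no handle on stack; shift 'n'
Action: shift


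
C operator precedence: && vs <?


'<' is relational (level 7); '&&' is logical AND (level 2)
Higher level binds tighter
'<' has higher precedence than '&&'


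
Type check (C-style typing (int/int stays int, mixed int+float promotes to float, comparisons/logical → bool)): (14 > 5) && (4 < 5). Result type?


Operand types: bool && bool
Rule: logical operators take bool operands and yield bool
Result type: bool


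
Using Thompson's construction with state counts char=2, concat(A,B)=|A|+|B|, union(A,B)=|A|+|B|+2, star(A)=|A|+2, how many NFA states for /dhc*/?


Syntax tree has 3 char leaf(s), 0 union(s), 1 star(s)
chars contribute 3×2 = 6; each union adds +2; each star adds +2
Total: 6 + 0 + 2 = 8 states


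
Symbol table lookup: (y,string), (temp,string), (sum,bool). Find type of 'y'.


Lookup 'y' → type string


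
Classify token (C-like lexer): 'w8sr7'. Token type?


Pattern: letter/underscore followed by alphanumerics, not a keyword
Type: IDENTIFIER


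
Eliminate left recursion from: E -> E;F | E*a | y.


Left-recursive alternatives: E;F, E*a; non-recursive: y
Introduce E': E -> yE', E' -> ;FE' | *aE' | ε


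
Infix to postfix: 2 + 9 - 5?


Left to right (same or higher precedence on left)
Postfix: 2 9 + 5 -


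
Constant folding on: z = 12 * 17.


12 * 17 = 204 at compile time
Optimized: z = 204


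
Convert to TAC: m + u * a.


Break into single-operator statements:
t1 = u * a
t2 = m + t1


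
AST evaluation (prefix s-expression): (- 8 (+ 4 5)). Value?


Evaluate inner: (+ 4 5) = 9
Evaluate root: (- 8 9) = -1
Result: -1


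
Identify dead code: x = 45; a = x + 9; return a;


x is read by a's definition; a is returned
No dead code


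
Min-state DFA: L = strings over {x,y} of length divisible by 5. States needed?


Track length mod 5: states 0..4, accept at 0
Minimal DFA: 5 states


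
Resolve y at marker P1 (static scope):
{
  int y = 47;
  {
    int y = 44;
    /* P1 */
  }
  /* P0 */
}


y declared in the same block as P1
y = 44


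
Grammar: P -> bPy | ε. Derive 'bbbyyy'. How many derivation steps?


Derivation: P => bPy => bbPyy => bbbPyyy => bbbyyy
Steps: 4


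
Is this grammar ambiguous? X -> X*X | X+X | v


'v*v+v' has two parse trees (no precedence encoded between * and +)
Ambiguous


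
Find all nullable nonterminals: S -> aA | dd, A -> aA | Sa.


A nonterminal is nullable iff some alternative derives ε (directly, or every symbol in it is nullable)
Nullable: {}


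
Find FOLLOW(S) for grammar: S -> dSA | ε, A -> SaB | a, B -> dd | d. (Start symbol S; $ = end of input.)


$ ∈ FOLLOW(S). For each A -> αBβ: add FIRST(β)\{ε} to FOLLOW(B); if β nullable, add FOLLOW(A).
FOLLOW(S) = {$, a, d}


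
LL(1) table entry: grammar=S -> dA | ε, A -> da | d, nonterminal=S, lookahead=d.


For [S, d]: 'd' ∈ FIRST(dA)
Entry: S -> dA


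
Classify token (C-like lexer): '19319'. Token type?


Pattern: digits only
Type: INTEGER_LITERAL


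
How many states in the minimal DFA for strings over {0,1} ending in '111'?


Track the longest suffix of input matching a prefix of '111': 4 classes (prefixes of length 0..3)
Minimal DFA: 4 states


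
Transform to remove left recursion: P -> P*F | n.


Left-recursive alternatives: P*F; non-recursive: n
Introduce P': P -> nP', P' -> *FP' | ε


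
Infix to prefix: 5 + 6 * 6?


'*' binds tighter: tree is (+ 5 (* 6 6))
Prefix: + 5 * 6 6


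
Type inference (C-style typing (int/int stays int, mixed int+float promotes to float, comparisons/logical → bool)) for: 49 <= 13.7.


Operand types: int <= float
Rule: comparison yields bool
Result type: bool


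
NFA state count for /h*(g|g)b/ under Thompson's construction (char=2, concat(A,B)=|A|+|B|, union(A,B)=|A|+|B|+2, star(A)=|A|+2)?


Syntax tree has 4 char leaf(s), 1 union(s), 1 star(s)
chars contribute 4×2 = 8; each union adds +2; each star adds +2
Total: 8 + 2 + 2 = 12 states


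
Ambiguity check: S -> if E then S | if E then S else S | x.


dangling else: 'if E then if E then x else x' parses two ways
Ambiguous


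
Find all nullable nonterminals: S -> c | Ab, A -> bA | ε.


A nonterminal is nullable iff some alternative derives ε (directly, or every symbol in it is nullable)
Nullable: {A}


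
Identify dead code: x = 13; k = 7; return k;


x is assigned but never read
Dead: 'x = 13'


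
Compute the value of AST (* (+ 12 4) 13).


Evaluate inner: (+ 12 4) = 16
Evaluate root: (* 16 13) = 208
Result: 208


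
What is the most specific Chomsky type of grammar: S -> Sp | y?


Left-linear: every RHS is a terminal or one nonterminal followed by a terminal
Classification: Type 3 (Regular)


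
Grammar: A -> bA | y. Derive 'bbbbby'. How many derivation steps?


Derivation: A => bA => bbA => bbbA => bbbbA => bbbbbA => bbbbby
Steps: 6


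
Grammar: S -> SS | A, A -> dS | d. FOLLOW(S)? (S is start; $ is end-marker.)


$ ∈ FOLLOW(S). For each A -> αBβ: add FIRST(β)\{ε} to FOLLOW(B); if β nullable, add FOLLOW(A).
FOLLOW(S) = {$, d}


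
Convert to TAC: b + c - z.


Break into single-operator statements:
t1 = b + c
t2 = t1 - z


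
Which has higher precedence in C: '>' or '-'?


'-' is additive (level 9); '>' is relational (level 7)
Higher level binds tighter
'-' has higher precedence than '>'


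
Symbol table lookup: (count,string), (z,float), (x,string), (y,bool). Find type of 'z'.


Lookup 'z' → type float


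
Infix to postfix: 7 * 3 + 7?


Left to right (same or higher precedence on left)
Postfix: 7 3 * 7 +


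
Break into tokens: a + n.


Scan left to right, longest-match per lexeme
Tokens: ID(a), OP(+), ID(n)


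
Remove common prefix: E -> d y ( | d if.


Common prefix: 'd'
Factored: E -> d E', E' -> y ( | if


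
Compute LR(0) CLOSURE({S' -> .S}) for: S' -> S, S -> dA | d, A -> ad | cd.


Start: S' -> .S
For each item with dot before a nonterminal B, add B -> .γ for every B-production
Closure: [S' -> .S, S -> .dA, S -> .d]


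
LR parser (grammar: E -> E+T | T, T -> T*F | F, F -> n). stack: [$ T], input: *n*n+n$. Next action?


shift '*' to continue T -> T*F
Action: shift


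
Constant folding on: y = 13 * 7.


13 * 7 = 91 at compile time
Optimized: y = 91


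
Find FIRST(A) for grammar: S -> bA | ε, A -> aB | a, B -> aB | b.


Per alternative of A: FIRST(aB) = {a}; FIRST(a) = {a}
FIRST(A) = {a}


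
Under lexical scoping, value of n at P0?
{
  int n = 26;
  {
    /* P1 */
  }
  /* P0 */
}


n declared in the same block as P0
n = 26


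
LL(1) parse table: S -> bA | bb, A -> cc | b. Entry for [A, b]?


For [A, b]: 'b' ∈ FIRST(b)
Entry: A -> b


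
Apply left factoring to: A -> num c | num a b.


Common prefix: 'num'
Factored: A -> num A', A' -> c | a b


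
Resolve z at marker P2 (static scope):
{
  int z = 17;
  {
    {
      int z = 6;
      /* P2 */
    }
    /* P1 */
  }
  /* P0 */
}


z declared in the same block as P2
z = 6


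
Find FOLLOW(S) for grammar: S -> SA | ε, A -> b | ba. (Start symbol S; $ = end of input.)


$ ∈ FOLLOW(S). For each A -> αBβ: add FIRST(β)\{ε} to FOLLOW(B); if β nullable, add FOLLOW(A).
FOLLOW(S) = {$, b}


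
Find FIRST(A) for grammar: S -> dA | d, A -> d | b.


Per alternative of A: FIRST(d) = {d}; FIRST(b) = {b}
FIRST(A) = {b, d}


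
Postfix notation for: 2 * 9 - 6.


Left to right (same or higher precedence on left)
Postfix: 2 9 * 6 -


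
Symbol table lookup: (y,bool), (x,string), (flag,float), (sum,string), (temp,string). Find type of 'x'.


Lookup 'x' → type string


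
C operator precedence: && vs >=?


'>=' is relational (level 7); '&&' is logical AND (level 2)
Higher level binds tighter
'>=' has higher precedence than '&&'


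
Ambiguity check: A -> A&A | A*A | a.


'a&a*a' has two parse trees (no precedence encoded between & and *)
Ambiguous


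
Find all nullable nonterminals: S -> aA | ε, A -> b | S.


A nonterminal is nullable iff some alternative derives ε (directly, or every symbol in it is nullable)
Nullable: {A, S}


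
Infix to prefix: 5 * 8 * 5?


left-to-right (same/higher precedence on left): tree is (* (* 5 8) 5)
Prefix: * * 5 8 5


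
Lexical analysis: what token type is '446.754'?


Pattern: digits with a decimal point
Type: FLOAT_LITERAL


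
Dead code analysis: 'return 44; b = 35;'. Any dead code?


statement follows a return and is unreachable
Dead: 'b = 35'


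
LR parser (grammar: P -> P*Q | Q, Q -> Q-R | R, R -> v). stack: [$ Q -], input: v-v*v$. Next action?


no handle; shift 'v'
Action: shift


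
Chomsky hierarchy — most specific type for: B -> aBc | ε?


Single nonterminal LHS, but a^n c^n is not regular
Classification: Type 2 (Context-Free)


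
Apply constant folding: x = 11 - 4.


11 - 4 = 7 at compile time
Optimized: x = 7


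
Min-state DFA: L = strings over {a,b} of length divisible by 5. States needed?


Track length mod 5: states 0..4, accept at 0
Minimal DFA: 5 states


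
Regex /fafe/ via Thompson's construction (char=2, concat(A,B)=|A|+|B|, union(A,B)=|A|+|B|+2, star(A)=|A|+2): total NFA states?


Syntax tree has 4 char leaf(s), 0 union(s), 0 star(s)
chars contribute 4×2 = 8; each union adds +2; each star adds +2
Total: 8 + 0 + 0 = 8 states


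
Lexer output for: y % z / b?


Scan left to right, longest-match per lexeme
Tokens: ID(y), OP(%), ID(z), OP(/), ID(b)


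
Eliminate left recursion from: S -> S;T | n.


Left-recursive alternatives: S;T; non-recursive: n
Introduce S': S -> nS', S' -> ;TS' | ε


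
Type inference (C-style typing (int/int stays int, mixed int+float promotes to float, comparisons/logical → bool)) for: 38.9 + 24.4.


Operand types: float + float
Rule: mixed int/float promotes to float; int/int stays int
Result type: float


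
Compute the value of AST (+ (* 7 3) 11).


Evaluate inner: (* 7 3) = 21
Evaluate root: (+ 21 11) = 32
Result: 32


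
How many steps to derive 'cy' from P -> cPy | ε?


Derivation: P => cPy => cy
Steps: 2


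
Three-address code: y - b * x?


Break into single-operator statements:
t1 = b * x
t2 = y - t1


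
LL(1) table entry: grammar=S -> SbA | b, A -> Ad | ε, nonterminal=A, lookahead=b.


For [A, b]: ε is nullable and 'b' ∈ FOLLOW(A)
Entry: A -> ε


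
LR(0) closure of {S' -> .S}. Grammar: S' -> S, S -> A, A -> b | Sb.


Start: S' -> .S
For each item with dot before a nonterminal B, add B -> .γ for every B-production
Closure: [S' -> .S, S -> .A, A -> .b, A -> .Sb]


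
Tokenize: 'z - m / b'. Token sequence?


Scan left to right, longest-match per lexeme
Tokens: ID(z), OP(-), ID(m), OP(/), ID(b)


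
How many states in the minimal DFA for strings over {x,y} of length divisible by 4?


Track length mod 4: states 0..3, accept at 0
Minimal DFA: 4 states


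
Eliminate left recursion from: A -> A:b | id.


Left-recursive alternatives: A:b; non-recursive: id
Introduce A': A -> idA', A' -> :bA' | ε


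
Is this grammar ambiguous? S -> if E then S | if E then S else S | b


dangling else: 'if E then if E then b else b' parses two ways
Ambiguous


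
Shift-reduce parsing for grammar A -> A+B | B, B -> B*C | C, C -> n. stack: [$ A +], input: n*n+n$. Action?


no handle ('A+' is not any RHS); shift 'n'
Action: shift


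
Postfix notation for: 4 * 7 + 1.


Left to right (same or higher precedence on left)
Postfix: 4 7 * 1 +


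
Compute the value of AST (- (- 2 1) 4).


Evaluate inner: (- 2 1) = 1
Evaluate root: (- 1 4) = -3
Result: -3


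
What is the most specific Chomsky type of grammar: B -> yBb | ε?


Single nonterminal LHS, but y^n b^n is not regular
Classification: Type 2 (Context-Free)


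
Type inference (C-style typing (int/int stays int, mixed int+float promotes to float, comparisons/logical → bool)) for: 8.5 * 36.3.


Operand types: float * float
Rule: mixed int/float promotes to float; int/int stays int
Result type: float


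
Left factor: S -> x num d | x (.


Common prefix: 'x'
Factored: S -> x S', S' -> num d | (


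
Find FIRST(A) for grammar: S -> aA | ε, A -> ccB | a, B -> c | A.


Per alternative of A: FIRST(ccB) = {c}; FIRST(a) = {a}
FIRST(A) = {a, c}


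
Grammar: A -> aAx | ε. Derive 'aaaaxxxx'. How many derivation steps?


Derivation: A => aAx => aaAxx => aaaAxxx => aaaaAxxxx => aaaaxxxx
Steps: 5


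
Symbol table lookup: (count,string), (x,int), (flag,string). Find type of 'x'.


Lookup 'x' → type int


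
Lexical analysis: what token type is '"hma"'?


Pattern: double-quoted sequence
Type: STRING_LITERAL


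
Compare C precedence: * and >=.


'*' is multiplicative (level 10); '>=' is relational (level 7)
Higher level binds tighter
'*' has higher precedence than '>='


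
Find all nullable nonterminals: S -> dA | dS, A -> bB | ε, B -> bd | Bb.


A nonterminal is nullable iff some alternative derives ε (directly, or every symbol in it is nullable)
Nullable: {A}


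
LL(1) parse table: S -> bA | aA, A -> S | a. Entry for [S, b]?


For [S, b]: 'b' ∈ FIRST(bA)
Entry: S -> bA


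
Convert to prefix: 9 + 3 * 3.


'*' binds tighter: tree is (+ 9 (* 3 3))
Prefix: + 9 * 3 3


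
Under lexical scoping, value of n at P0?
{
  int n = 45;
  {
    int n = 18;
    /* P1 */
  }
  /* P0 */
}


n declared in the same block as P0
n = 45


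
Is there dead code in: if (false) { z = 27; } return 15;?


condition is constant false, so the whole block is unreachable
Dead: 'if (false) { z = 27; }'


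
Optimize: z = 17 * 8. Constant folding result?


17 * 8 = 136 at compile time
Optimized: z = 136


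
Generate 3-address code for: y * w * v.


Break into single-operator statements:
t1 = y * w
t2 = t1 * v


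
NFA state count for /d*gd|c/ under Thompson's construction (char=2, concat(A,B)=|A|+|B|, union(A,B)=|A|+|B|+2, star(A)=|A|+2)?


Syntax tree has 4 char leaf(s), 1 union(s), 1 star(s)
chars contribute 4×2 = 8; each union adds +2; each star adds +2
Total: 8 + 2 + 2 = 12 states


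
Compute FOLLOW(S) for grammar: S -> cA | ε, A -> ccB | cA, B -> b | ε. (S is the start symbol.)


$ ∈ FOLLOW(S). For each A -> αBβ: add FIRST(β)\{ε} to FOLLOW(B); if β nullable, add FOLLOW(A).
FOLLOW(S) = {$}


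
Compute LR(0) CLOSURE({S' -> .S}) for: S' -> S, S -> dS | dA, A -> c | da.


Start: S' -> .S
For each item with dot before a nonterminal B, add B -> .γ for every B-production
Closure: [S' -> .S, S -> .dS, S -> .dA]


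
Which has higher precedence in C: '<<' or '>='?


'<<' is shift (level 8); '>=' is relational (level 7)
Higher level binds tighter
'<<' has higher precedence than '>='


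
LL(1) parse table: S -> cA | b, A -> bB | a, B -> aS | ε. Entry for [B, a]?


For [B, a]: 'a' ∈ FIRST(aS)
Entry: B -> aS


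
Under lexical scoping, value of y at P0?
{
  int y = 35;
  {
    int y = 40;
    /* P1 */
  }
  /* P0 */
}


y declared in the same block as P0
y = 35


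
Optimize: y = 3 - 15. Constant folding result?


3 - 15 = -12 at compile time
Optimized: y = -12


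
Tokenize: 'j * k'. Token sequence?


Scan left to right, longest-match per lexeme
Tokens: ID(j), OP(*), ID(k)


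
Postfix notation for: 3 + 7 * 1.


* has higher precedence, evaluate 7*1 first
Postfix: 3 7 1 * +


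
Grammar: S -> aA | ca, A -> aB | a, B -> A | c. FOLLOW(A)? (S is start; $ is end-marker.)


$ ∈ FOLLOW(S). For each A -> αBβ: add FIRST(β)\{ε} to FOLLOW(B); if β nullable, add FOLLOW(A).
FOLLOW(A) = {$}


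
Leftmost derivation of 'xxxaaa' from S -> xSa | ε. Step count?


Derivation: S => xSa => xxSaa => xxxSaaa => xxxaaa
Steps: 4


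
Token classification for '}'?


Pattern: delimiter/punctuation
Type: PUNCTUATION


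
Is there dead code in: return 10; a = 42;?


statement follows a return and is unreachable
Dead: 'a = 42'


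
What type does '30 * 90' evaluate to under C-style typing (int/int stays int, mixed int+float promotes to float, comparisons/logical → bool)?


Operand types: int * int
Rule: mixed int/float promotes to float; int/int stays int
Result type: int


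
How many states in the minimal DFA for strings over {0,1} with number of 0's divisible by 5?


Track (count of 0) mod 5: states 0..4, accept at 0
Minimal DFA: 5 states


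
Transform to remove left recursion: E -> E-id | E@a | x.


Left-recursive alternatives: E-id, E@a; non-recursive: x
Introduce E': E -> xE', E' -> -idE' | @aE' | ε


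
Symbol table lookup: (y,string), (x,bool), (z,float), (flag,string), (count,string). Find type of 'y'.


Lookup 'y' → type string


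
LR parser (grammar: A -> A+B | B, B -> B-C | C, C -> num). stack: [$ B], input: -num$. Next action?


shift '-' to continue B -> B-C
Action: shift


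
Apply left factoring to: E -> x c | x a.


Common prefix: 'x'
Factored: E -> x E', E' -> c | a


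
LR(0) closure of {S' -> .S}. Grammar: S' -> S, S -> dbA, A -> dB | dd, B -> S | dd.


Start: S' -> .S
For each item with dot before a nonterminal B, add B -> .γ for every B-production
Closure: [S' -> .S, S -> .dbA]


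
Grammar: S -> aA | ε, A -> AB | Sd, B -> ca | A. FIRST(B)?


Per alternative of B: FIRST(ca) = {c}; FIRST(A) = {a, d}
FIRST(B) = {a, c, d}


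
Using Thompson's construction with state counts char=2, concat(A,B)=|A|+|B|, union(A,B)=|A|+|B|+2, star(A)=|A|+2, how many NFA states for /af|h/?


Syntax tree has 3 char leaf(s), 1 union(s), 0 star(s)
chars contribute 3×2 = 6; each union adds +2; each star adds +2
Total: 6 + 2 + 0 = 8 states


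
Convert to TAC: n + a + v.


Break into single-operator statements:
t1 = n + a
t2 = t1 + v


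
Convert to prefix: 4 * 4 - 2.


left-to-right (same/higher precedence on left): tree is (- (* 4 4) 2)
Prefix: - * 4 4 2


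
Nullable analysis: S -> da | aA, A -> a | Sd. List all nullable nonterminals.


A nonterminal is nullable iff some alternative derives ε (directly, or every symbol in it is nullable)
Nullable: {}


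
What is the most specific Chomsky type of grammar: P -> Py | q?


Left-linear: every RHS is a terminal or one nonterminal followed by a terminal
Classification: Type 3 (Regular)


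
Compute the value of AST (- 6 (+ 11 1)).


Evaluate inner: (+ 11 1) = 12
Evaluate root: (- 6 12) = -6
Result: -6


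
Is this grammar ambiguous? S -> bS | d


right-linear, alternatives start with distinct terminals 'b' vs 'd': unique leftmost derivation
Unambiguous


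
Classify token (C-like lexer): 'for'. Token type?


Pattern: reserved word
Type: KEYWORD


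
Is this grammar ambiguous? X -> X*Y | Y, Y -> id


precedence layered via separate nonterminal Y: deterministic
Unambiguous


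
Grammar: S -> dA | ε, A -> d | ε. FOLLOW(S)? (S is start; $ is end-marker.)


$ ∈ FOLLOW(S). For each A -> αBβ: add FIRST(β)\{ε} to FOLLOW(B); if β nullable, add FOLLOW(A).
FOLLOW(S) = {$}


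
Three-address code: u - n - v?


Break into single-operator statements:
t1 = u - n
t2 = t1 - v


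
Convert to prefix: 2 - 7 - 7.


left-to-right (same/higher precedence on left): tree is (- (- 2 7) 7)
Prefix: - - 2 7 7


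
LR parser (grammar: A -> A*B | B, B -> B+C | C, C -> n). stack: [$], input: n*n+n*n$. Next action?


no handle on stack; shift 'n'
Action: shift


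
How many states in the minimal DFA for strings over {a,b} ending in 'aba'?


Track the longest suffix of input matching a prefix of 'aba': 4 classes (prefixes of length 0..3)
Minimal DFA: 4 states


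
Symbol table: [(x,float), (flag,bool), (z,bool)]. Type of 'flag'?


Lookup 'flag' → type bool


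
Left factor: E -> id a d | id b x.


Common prefix: 'id'
Factored: E -> id E', E' -> a d | b x


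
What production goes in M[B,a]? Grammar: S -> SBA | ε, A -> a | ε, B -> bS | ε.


For [B, a]: ε is nullable and 'a' ∈ FOLLOW(B)
Entry: B -> ε


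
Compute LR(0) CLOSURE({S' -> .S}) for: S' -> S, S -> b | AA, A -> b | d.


Start: S' -> .S
For each item with dot before a nonterminal B, add B -> .γ for every B-production
Closure: [S' -> .S, S -> .b, S -> .AA, A -> .b, A -> .d]


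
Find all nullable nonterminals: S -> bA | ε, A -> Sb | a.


A nonterminal is nullable iff some alternative derives ε (directly, or every symbol in it is nullable)
Nullable: {S}


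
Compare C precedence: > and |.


'>' is relational (level 7); '|' is bitwise OR (level 3)
Higher level binds tighter
'>' has higher precedence than '|'


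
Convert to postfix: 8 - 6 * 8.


* has higher precedence, evaluate 6*8 first
Postfix: 8 6 8 * -


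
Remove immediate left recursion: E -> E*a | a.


Left-recursive alternatives: E*a; non-recursive: a
Introduce E': E -> aE', E' -> *aE' | ε


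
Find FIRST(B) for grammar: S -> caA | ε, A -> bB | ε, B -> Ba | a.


Per alternative of B: FIRST(Ba) = {a}; FIRST(a) = {a}
FIRST(B) = {a}


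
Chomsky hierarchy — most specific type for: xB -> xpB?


LHS has context (more than one symbol) and |LHS| ≤ |RHS|
Classification: Type 1 (Context-Sensitive)


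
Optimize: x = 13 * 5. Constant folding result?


13 * 5 = 65 at compile time
Optimized: x = 65


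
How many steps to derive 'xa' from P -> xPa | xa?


Derivation: P => xa
Steps: 1


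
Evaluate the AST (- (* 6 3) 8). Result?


Evaluate inner: (* 6 3) = 18
Evaluate root: (- 18 8) = 10
Result: 10


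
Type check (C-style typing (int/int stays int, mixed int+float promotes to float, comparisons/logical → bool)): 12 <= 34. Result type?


Operand types: int <= int
Rule: comparison yields bool
Result type: bool


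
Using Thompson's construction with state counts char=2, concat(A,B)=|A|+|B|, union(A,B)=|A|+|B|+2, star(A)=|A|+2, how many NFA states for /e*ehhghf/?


Syntax tree has 7 char leaf(s), 0 union(s), 1 star(s)
chars contribute 7×2 = 14; each union adds +2; each star adds +2
Total: 14 + 0 + 2 = 16 states


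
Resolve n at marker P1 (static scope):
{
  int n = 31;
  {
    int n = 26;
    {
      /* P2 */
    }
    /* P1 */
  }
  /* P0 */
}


n declared in the same block as P1
n = 26


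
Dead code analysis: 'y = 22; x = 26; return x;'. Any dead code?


y is assigned but never read
Dead: 'y = 22'


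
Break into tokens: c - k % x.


Scan left to right, longest-match per lexeme
Tokens: ID(c), OP(-), ID(k), OP(%), ID(x)


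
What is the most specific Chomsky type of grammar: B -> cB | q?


Right-linear: every RHS is a terminal or a terminal followed by one nonterminal
Classification: Type 3 (Regular)


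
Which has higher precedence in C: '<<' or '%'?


'%' is multiplicative (level 10); '<<' is shift (level 8)
Higher level binds tighter
'%' has higher precedence than '<<'


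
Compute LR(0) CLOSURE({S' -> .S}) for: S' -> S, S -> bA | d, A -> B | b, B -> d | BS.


Start: S' -> .S
For each item with dot before a nonterminal B, add B -> .γ for every B-production
Closure: [S' -> .S, S -> .bA, S -> .d]


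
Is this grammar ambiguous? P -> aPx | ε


balanced a^n…x^n: each string has a unique parse
Unambiguous


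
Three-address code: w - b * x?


Break into single-operator statements:
t1 = b * x
t2 = w - t1


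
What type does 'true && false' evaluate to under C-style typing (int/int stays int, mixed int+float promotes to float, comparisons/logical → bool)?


Operand types: bool && bool
Rule: logical operators take bool operands and yield bool
Result type: bool


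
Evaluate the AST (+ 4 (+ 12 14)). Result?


Evaluate inner: (+ 12 14) = 26
Evaluate root: (+ 4 26) = 30
Result: 30


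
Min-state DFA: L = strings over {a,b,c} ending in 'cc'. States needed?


Track the longest suffix of input matching a prefix of 'cc': 3 classes (prefixes of length 0..2)
Minimal DFA: 3 states


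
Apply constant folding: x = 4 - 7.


4 - 7 = -3 at compile time
Optimized: x = -3


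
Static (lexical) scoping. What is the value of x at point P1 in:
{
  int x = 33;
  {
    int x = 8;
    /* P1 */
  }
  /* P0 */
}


x declared in the same block as P1
x = 8


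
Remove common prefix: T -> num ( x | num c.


Common prefix: 'num'
Factored: T -> num T', T' -> ( x | c


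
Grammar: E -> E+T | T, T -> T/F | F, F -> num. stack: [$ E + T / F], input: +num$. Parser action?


handle 'T/F' on top
Action: reduce (T -> T/F)


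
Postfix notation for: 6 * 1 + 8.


Left to right (same or higher precedence on left)
Postfix: 6 1 * 8 +


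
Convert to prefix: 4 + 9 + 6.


left-to-right (same/higher precedence on left): tree is (+ (+ 4 9) 6)
Prefix: + + 4 9 6


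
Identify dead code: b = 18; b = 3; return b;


first assignment to b is overwritten before any read
Dead: 'b = 18'


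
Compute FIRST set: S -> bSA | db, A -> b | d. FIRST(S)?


Per alternative of S: FIRST(bSA) = {b}; FIRST(db) = {d}
FIRST(S) = {b, d}


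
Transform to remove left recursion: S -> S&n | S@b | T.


Left-recursive alternatives: S&n, S@b; non-recursive: T
Introduce S': S -> TS', S' -> &nS' | @bS' | ε


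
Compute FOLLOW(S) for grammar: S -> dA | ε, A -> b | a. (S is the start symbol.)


$ ∈ FOLLOW(S). For each A -> αBβ: add FIRST(β)\{ε} to FOLLOW(B); if β nullable, add FOLLOW(A).
FOLLOW(S) = {$}


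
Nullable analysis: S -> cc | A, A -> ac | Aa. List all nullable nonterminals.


A nonterminal is nullable iff some alternative derives ε (directly, or every symbol in it is nullable)
Nullable: {}


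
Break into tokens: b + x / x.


Scan left to right, longest-match per lexeme
Tokens: ID(b), OP(+), ID(x), OP(/), ID(x)


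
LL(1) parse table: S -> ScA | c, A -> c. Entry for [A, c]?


For [A, c]: 'c' ∈ FIRST(c)
Entry: A -> c


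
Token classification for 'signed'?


Pattern: reserved word
Type: KEYWORD


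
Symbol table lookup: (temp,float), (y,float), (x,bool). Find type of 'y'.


Lookup 'y' → type float


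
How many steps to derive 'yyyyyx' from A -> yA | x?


Derivation: A => yA => yyA => yyyA => yyyyA => yyyyyA => yyyyyx
Steps: 6


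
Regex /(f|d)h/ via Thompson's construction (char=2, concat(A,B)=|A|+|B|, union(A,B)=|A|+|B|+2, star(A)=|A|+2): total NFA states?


Syntax tree has 3 char leaf(s), 1 union(s), 0 star(s)
chars contribute 3×2 = 6; each union adds +2; each star adds +2
Total: 6 + 2 + 0 = 8 states


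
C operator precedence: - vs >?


'-' is additive (level 9); '>' is relational (level 7)
Higher level binds tighter
'-' has higher precedence than '>'


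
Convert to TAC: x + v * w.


Break into single-operator statements:
t1 = v * w
t2 = x + t1


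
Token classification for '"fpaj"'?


Pattern: double-quoted sequence
Type: STRING_LITERAL


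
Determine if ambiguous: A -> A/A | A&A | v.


'v/v&v' has two parse trees (no precedence encoded between / and &)
Ambiguous


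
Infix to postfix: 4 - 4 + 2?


Left to right (same or higher precedence on left)
Postfix: 4 4 - 2 +


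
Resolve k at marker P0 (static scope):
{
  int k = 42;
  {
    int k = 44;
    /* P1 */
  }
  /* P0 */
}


k declared in the same block as P0
k = 42


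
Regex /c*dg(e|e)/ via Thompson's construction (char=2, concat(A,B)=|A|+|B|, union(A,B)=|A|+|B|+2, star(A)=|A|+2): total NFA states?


Syntax tree has 5 char leaf(s), 1 union(s), 1 star(s)
chars contribute 5×2 = 10; each union adds +2; each star adds +2
Total: 10 + 2 + 2 = 14 states


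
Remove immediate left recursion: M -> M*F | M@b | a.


Left-recursive alternatives: M*F, M@b; non-recursive: a
Introduce M': M -> aM', M' -> *FM' | @bM' | ε


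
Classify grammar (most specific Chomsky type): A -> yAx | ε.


Single nonterminal LHS, but y^n x^n is not regular
Classification: Type 2 (Context-Free)


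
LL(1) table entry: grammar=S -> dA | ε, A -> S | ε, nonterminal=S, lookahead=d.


For [S, d]: 'd' ∈ FIRST(dA)
Entry: S -> dA


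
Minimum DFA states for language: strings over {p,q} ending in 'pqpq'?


Track the longest suffix of input matching a prefix of 'pqpq': 5 classes (prefixes of length 0..4)
Minimal DFA: 5 states


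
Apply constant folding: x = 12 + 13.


12 + 13 = 25 at compile time
Optimized: x = 25


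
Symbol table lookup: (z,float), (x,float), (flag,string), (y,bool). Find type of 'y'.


Lookup 'y' → type bool


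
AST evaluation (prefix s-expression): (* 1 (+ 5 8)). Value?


Evaluate inner: (+ 5 8) = 13
Evaluate root: (* 1 13) = 13
Result: 13


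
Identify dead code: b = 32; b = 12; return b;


first assignment to b is overwritten before any read
Dead: 'b = 32'


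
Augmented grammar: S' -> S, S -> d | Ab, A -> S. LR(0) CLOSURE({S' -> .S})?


Start: S' -> .S
For each item with dot before a nonterminal B, add B -> .γ for every B-production
Closure: [S' -> .S, S -> .d, S -> .Ab, A -> .S]


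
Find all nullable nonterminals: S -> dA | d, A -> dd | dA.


A nonterminal is nullable iff some alternative derives ε (directly, or every symbol in it is nullable)
Nullable: {}


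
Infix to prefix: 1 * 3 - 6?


left-to-right (same/higher precedence on left): tree is (- (* 1 3) 6)
Prefix: - * 1 3 6


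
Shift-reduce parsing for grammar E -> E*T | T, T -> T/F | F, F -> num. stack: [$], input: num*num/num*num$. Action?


no handle on stack; shift 'num'
Action: shift


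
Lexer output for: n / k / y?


Scan left to right, longest-match per lexeme
Tokens: ID(n), OP(/), ID(k), OP(/), ID(y)


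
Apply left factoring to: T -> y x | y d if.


Common prefix: 'y'
Factored: T -> y T', T' -> x | d if


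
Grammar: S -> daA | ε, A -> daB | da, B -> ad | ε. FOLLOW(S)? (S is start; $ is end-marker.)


$ ∈ FOLLOW(S). For each A -> αBβ: add FIRST(β)\{ε} to FOLLOW(B); if β nullable, add FOLLOW(A).
FOLLOW(S) = {$}


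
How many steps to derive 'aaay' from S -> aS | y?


Derivation: S => aS => aaS => aaaS => aaay
Steps: 4


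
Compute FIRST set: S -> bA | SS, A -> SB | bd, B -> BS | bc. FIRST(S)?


Per alternative of S: FIRST(bA) = {b}; FIRST(SS) = {b}
FIRST(S) = {b}


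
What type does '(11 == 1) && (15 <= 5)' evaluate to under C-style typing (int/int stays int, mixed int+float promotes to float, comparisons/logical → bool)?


Operand types: bool && bool
Rule: logical operators take bool operands and yield bool
Result type: bool


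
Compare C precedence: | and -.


'-' is additive (level 9); '|' is bitwise OR (level 3)
Higher level binds tighter
'-' has higher precedence than '|'


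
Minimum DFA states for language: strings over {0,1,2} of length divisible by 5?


Track length mod 5: states 0..4, accept at 0
Minimal DFA: 5 states


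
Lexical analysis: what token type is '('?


Pattern: delimiter/punctuation
Type: PUNCTUATION


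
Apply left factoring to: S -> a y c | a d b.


Common prefix: 'a'
Factored: S -> a S', S' -> y c | d b


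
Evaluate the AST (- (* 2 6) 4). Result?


Evaluate inner: (* 2 6) = 12
Evaluate root: (- 12 4) = 8
Result: 8


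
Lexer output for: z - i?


Scan left to right, longest-match per lexeme
Tokens: ID(z), OP(-), ID(i)


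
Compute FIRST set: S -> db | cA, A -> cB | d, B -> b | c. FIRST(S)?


Per alternative of S: FIRST(db) = {d}; FIRST(cA) = {c}
FIRST(S) = {c, d}


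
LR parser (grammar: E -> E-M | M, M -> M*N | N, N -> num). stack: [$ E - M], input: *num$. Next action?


'*' can extend M; shift to build M -> M*N
Action: shift


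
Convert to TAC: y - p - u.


Break into single-operator statements:
t1 = y - p
t2 = t1 - u


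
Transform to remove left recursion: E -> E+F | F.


Left-recursive alternatives: E+F; non-recursive: F
Introduce E': E -> FE', E' -> +FE' | ε


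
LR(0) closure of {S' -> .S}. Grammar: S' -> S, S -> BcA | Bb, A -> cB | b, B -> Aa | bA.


Start: S' -> .S
For each item with dot before a nonterminal B, add B -> .γ for every B-production
Closure: [S' -> .S, S -> .BcA, S -> .Bb, B -> .Aa, B -> .bA, A -> .cB, A -> .b]


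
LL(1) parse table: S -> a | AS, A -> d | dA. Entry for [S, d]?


For [S, d]: 'd' ∈ FIRST(AS)
Entry: S -> AS


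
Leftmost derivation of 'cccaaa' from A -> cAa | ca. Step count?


Derivation: A => cAa => ccAaa => cccaaa
Steps: 3


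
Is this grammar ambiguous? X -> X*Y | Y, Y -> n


precedence layered via separate nonterminal Y: deterministic
Unambiguous


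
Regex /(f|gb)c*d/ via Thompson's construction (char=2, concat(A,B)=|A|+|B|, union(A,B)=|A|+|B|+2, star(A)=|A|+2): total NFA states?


Syntax tree has 5 char leaf(s), 1 union(s), 1 star(s)
chars contribute 5×2 = 10; each union adds +2; each star adds +2
Total: 10 + 2 + 2 = 14 states


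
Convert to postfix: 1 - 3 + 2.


Left to right (same or higher precedence on left)
Postfix: 1 3 - 2 +


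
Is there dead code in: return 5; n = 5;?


statement follows a return and is unreachable
Dead: 'n = 5'


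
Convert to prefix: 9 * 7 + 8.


left-to-right (same/higher precedence on left): tree is (+ (* 9 7) 8)
Prefix: + * 9 7 8


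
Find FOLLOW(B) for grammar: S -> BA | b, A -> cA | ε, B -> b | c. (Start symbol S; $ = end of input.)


$ ∈ FOLLOW(S). For each A -> αBβ: add FIRST(β)\{ε} to FOLLOW(B); if β nullable, add FOLLOW(A).
FOLLOW(B) = {$, c}


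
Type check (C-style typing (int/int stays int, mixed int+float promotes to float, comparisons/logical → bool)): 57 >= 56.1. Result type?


Operand types: int >= float
Rule: comparison yields bool
Result type: bool
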